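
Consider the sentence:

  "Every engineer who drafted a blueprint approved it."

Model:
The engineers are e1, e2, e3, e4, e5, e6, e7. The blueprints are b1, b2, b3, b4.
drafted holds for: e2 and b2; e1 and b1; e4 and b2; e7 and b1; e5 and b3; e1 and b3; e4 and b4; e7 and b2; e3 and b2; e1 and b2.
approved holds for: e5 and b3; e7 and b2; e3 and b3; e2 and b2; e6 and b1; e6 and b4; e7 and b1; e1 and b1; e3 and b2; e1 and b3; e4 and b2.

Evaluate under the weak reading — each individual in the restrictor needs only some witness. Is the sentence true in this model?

"it" takes "a blueprint" as antecedent — a donkey pronoun bound across the clause boundary.
Weak reading: every engineer e with some drafted-blueprint has at least one drafted-blueprint b such that approved(e,b).
Per engineer: e1:✓  e2:✓  e3:✓  e4:✓  e5:✓  e7:✓
Every engineer in the restrictor has a witness.

True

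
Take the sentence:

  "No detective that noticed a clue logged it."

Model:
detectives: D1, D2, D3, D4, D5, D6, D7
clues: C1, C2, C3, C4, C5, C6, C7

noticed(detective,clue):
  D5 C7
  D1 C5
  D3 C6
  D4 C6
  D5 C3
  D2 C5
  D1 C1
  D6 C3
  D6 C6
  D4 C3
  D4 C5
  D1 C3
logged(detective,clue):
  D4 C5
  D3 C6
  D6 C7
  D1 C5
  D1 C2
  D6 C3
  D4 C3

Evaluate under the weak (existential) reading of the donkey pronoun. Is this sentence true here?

False

"it" takes "a clue" as antecedent — a donkey pronoun bound across the clause boundary.
Truth condition: for no (d,c) with noticed(d,c) does logged(d,c) hold.
Restrictor pairs — does the scope hold? (D1,C1):fails  (D1,C3):fails  (D1,C5):holds  (D2,C5):fails  (D3,C6):holds  (D4,C3):holds  (D4,C5):holds  (D4,C6):fails  (D5,C3):fails  (D5,C7):fails  (D6,C3):holds  (D6,C6):fails
Scope holds for 5 pair(s), so the sentence is false.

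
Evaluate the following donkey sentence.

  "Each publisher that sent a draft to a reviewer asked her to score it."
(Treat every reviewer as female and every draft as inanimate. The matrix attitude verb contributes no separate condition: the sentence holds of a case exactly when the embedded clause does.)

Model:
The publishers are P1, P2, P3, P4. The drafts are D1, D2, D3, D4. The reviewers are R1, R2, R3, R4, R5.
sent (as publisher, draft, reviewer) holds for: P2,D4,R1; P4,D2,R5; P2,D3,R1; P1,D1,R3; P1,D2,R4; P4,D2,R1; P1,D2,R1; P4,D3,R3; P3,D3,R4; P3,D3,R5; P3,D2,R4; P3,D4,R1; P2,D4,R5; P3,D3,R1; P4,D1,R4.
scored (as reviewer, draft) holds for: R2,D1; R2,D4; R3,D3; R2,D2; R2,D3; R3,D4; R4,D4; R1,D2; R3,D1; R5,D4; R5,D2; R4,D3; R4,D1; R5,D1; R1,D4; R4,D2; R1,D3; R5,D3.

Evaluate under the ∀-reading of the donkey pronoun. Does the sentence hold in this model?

"her" takes "a reviewer" as antecedent and "it" takes "a draft"; both are donkey pronouns co-varying with the restrictor.
Strong reading: for every (p,d,r) with sent(p,d,r), scored(r,d).
Restrictor triples: (P1,D1,R3)→scored(R3,D1) ✓  (P1,D2,R1)→scored(R1,D2) ✓  (P1,D2,R4)→scored(R4,D2) ✓  (P2,D3,R1)→scored(R1,D3) ✓  (P2,D4,R1)→scored(R1,D4) ✓  (P2,D4,R5)→scored(R5,D4) ✓  (P3,D2,R4)→scored(R4,D2) ✓  (P3,D3,R1)→scored(R1,D3) ✓  (P3,D3,R4)→scored(R4,D3) ✓  (P3,D3,R5)→scored(R5,D3) ✓  (P3,D4,R1)→scored(R1,D4) ✓  (P4,D1,R4)→scored(R4,D1) ✓  (P4,D2,R1)→scored(R1,D2) ✓  (P4,D2,R5)→scored(R5,D2) ✓  (P4,D3,R3)→scored(R3,D3) ✓
Every restrictor triple satisfies the scope.

True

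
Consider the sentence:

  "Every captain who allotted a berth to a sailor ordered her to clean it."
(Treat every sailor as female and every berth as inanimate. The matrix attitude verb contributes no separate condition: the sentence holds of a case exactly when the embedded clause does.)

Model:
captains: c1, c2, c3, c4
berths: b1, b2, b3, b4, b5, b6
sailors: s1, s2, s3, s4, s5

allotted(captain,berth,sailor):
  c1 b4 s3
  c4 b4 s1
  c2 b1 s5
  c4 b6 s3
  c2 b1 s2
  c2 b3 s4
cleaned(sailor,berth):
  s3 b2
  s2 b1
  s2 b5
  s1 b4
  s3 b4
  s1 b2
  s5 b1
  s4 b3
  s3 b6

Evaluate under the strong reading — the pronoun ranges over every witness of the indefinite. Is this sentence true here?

"her" takes "a sailor" as antecedent and "it" takes "a berth"; both are donkey pronouns co-varying with the restrictor.
Strong reading: for every (c,b,s) with allotted(c,b,s), cleaned(s,b).
Restrictor triples: (c1,b4,s3)→cleaned(s3,b4) ✓  (c2,b1,s2)→cleaned(s2,b1) ✓  (c2,b1,s5)→cleaned(s5,b1) ✓  (c2,b3,s4)→cleaned(s4,b3) ✓  (c4,b4,s1)→cleaned(s1,b4) ✓  (c4,b6,s3)→cleaned(s3,b6) ✓
Every restrictor triple satisfies the scope.

True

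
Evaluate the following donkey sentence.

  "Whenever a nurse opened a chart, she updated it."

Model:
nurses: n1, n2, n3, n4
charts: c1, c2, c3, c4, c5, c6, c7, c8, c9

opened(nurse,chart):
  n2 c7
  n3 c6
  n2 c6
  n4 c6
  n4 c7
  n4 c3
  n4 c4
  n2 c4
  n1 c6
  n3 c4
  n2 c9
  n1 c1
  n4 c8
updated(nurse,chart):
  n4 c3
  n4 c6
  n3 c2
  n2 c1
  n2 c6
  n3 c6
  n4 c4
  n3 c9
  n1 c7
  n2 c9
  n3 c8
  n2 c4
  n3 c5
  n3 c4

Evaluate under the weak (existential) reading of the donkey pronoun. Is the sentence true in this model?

False

"it" takes "a chart" as antecedent — a donkey pronoun bound across the clause boundary.
Weak reading: every nurse n with some opened-chart has at least one opened-chart c such that updated(n,c).
Per nurse: n1:✗  n2:✓  n3:✓  n4:✓
n1 has no witness among its opened-charts.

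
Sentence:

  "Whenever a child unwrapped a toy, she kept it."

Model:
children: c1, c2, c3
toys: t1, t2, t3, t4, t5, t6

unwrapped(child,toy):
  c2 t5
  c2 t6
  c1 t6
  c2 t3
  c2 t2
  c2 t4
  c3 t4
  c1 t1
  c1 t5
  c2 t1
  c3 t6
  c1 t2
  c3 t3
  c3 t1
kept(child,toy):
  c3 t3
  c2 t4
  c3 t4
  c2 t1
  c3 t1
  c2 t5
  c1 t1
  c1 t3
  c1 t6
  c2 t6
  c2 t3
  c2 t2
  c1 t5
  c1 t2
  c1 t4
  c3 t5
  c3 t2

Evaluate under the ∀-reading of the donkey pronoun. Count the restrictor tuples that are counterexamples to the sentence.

"it" takes "a toy" as antecedent — a donkey pronoun bound across the clause boundary.
Strong reading: for every (c,t) with unwrapped(c,t), kept(c,t).
Restrictor pairs: (c1,t1) ✓  (c1,t2) ✓  (c1,t5) ✓  (c1,t6) ✓  (c2,t1) ✓  (c2,t2) ✓  (c2,t3) ✓  (c2,t4) ✓  (c2,t5) ✓  (c2,t6) ✓  (c3,t1) ✓  (c3,t3) ✓  (c3,t4) ✓  (c3,t6) ✗
Counterexamples (restrictor pairs failing the scope): 1.

1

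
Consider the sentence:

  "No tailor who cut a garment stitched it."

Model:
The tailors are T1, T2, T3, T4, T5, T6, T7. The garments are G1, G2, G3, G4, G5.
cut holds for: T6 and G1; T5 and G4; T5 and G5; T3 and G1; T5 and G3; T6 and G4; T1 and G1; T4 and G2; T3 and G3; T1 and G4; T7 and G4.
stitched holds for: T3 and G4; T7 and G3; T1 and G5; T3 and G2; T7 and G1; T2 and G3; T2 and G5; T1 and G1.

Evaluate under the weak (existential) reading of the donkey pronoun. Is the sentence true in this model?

False

"it" takes "a garment" as antecedent — a donkey pronoun bound across the clause boundary.
Truth condition: for no (t,g) with cut(t,g) does stitched(t,g) hold.
Restrictor pairs — does the scope hold? (T1,G1):holds  (T1,G4):fails  (T3,G1):fails  (T3,G3):fails  (T4,G2):fails  (T5,G3):fails  (T5,G4):fails  (T5,G5):fails  (T6,G1):fails  (T6,G4):fails  (T7,G4):fails
Scope holds for 1 pair(s), so the sentence is false.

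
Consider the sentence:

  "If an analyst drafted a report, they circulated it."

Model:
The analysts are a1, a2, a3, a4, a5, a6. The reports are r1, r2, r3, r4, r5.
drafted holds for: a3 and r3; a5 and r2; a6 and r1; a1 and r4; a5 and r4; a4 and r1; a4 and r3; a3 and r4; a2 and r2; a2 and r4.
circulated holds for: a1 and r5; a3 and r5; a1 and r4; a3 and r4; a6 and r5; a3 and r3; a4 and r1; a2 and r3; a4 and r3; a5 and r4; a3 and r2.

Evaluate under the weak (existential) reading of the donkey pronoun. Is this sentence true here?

False

"it" takes "a report" as antecedent — a donkey pronoun bound across the clause boundary.
Weak reading: every analyst a with some drafted-report has at least one drafted-report r such that circulated(a,r).
Per analyst: a1:✓  a2:✗  a3:✓  a4:✓  a5:✓  a6:✗
a2 has no witness among its drafted-reports.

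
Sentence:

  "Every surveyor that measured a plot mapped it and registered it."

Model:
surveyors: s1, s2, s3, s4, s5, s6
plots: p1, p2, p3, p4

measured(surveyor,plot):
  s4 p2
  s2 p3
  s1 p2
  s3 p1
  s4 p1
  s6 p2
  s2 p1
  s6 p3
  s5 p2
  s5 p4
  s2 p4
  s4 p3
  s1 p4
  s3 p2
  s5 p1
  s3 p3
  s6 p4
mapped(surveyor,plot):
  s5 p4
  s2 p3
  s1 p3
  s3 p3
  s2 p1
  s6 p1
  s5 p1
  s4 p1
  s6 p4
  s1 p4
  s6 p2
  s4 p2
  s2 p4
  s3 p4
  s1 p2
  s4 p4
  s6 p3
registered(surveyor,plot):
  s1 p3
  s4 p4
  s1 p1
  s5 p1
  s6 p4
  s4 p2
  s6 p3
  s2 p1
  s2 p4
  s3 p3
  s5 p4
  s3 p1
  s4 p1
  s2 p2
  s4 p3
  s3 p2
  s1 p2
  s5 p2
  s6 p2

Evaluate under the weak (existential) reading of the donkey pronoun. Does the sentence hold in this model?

"it" takes "a plot" as antecedent — a donkey pronoun bound across the clause boundary.
Weak reading: every surveyor s with some measured-plot has at least one measured-plot p such that mapped(s,p) ∧ registered(s,p).
Per surveyor: s1:✓  s2:✓  s3:✓  s4:✓  s5:✓  s6:✓
Every surveyor in the restrictor has a witness.

True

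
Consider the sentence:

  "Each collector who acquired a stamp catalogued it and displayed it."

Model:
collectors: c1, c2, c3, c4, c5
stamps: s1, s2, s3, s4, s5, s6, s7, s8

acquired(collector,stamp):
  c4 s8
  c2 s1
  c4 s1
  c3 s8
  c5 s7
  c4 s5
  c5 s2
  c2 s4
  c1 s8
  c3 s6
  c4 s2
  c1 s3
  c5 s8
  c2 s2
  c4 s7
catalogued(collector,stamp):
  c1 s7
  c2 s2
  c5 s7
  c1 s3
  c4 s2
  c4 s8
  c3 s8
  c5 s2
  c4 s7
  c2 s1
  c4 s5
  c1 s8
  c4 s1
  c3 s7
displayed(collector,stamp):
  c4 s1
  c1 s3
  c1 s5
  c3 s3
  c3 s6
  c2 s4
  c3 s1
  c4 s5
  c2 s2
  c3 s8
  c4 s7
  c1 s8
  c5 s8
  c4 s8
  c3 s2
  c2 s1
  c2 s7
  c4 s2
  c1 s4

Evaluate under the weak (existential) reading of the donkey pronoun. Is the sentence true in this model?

"it" takes "a stamp" as antecedent — a donkey pronoun bound across the clause boundary.
Weak reading: every collector c with some acquired-stamp has at least one acquired-stamp s such that catalogued(c,s) ∧ displayed(c,s).
Per collector: c1:✓  c2:✓  c3:✓  c4:✓  c5:✗
c5 has no witness among its acquired-stamps.

False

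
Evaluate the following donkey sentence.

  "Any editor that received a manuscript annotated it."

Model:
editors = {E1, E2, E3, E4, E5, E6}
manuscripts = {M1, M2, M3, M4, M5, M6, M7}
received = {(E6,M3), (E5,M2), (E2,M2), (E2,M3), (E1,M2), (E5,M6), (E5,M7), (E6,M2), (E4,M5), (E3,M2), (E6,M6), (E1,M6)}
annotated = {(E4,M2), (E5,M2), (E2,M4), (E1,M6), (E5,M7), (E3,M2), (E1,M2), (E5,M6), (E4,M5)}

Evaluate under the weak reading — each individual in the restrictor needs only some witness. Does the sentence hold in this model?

False

"it" takes "a manuscript" as antecedent — a donkey pronoun bound across the clause boundary.
Weak reading: every editor e with some received-manuscript has at least one received-manuscript m such that annotated(e,m).
Per editor: E1:✓  E2:✗  E3:✓  E4:✓  E5:✓  E6:✗
E2 has no witness among its received-manuscripts.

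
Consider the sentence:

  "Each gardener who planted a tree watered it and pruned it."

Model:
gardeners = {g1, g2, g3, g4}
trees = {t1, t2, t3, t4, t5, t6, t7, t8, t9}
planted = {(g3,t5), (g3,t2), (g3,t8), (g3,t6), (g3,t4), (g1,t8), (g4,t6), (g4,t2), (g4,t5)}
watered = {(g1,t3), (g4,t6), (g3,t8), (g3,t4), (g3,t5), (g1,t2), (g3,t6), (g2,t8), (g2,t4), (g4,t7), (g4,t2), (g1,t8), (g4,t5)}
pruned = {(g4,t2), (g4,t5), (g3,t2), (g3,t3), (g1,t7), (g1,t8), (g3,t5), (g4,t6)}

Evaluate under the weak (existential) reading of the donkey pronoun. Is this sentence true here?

"it" takes "a tree" as antecedent — a donkey pronoun bound across the clause boundary.
Weak reading: every gardener g with some planted-tree has at least one planted-tree t such that watered(g,t) ∧ pruned(g,t).
Per gardener: g1:✓  g3:✓  g4:✓
Every gardener in the restrictor has a witness.

True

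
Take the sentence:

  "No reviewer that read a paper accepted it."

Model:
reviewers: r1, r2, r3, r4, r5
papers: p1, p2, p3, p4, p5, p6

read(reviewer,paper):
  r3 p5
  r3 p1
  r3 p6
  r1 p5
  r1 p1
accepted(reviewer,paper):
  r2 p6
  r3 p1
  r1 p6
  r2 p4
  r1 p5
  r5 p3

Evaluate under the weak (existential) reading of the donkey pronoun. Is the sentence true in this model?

False

"it" takes "a paper" as antecedent — a donkey pronoun bound across the clause boundary.
Truth condition: for no (r,p) with read(r,p) does accepted(r,p) hold.
Restrictor pairs — does the scope hold? (r1,p1):fails  (r1,p5):holds  (r3,p1):holds  (r3,p5):fails  (r3,p6):fails
Scope holds for 2 pair(s), so the sentence is false.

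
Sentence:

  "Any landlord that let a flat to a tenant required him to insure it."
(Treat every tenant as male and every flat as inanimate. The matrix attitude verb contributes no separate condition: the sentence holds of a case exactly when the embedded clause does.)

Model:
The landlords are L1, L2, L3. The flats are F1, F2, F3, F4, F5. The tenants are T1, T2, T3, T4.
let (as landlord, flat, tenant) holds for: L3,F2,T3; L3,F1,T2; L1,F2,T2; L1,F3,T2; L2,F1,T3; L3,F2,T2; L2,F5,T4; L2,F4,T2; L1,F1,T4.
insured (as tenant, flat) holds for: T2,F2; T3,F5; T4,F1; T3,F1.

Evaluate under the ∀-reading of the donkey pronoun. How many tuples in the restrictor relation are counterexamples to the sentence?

5

"him" takes "a tenant" as antecedent and "it" takes "a flat"; both are donkey pronouns co-varying with the restrictor.
Strong reading: for every (l,f,t) with let(l,f,t), insured(t,f).
Restrictor triples: (L1,F1,T4)→insured(T4,F1) ✓  (L1,F2,T2)→insured(T2,F2) ✓  (L1,F3,T2)→insured(T2,F3) ✗  (L2,F1,T3)→insured(T3,F1) ✓  (L2,F4,T2)→insured(T2,F4) ✗  (L2,F5,T4)→insured(T4,F5) ✗  (L3,F1,T2)→insured(T2,F1) ✗  (L3,F2,T2)→insured(T2,F2) ✓  (L3,F2,T3)→insured(T3,F2) ✗
Counterexamples (restrictor triples failing the scope): 5.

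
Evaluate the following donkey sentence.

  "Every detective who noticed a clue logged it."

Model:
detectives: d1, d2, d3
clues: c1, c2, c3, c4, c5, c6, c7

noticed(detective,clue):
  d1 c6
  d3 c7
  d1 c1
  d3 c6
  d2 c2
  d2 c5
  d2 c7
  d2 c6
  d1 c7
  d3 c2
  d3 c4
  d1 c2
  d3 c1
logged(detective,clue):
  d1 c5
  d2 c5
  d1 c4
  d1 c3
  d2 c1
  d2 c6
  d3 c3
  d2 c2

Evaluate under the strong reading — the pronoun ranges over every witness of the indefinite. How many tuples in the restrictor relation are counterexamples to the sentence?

10

"it" takes "a clue" as antecedent — a donkey pronoun bound across the clause boundary.
Strong reading: for every (d,c) with noticed(d,c), logged(d,c).
Restrictor pairs: (d1,c1) ✗  (d1,c2) ✗  (d1,c6) ✗  (d1,c7) ✗  (d2,c2) ✓  (d2,c5) ✓  (d2,c6) ✓  (d2,c7) ✗  (d3,c1) ✗  (d3,c2) ✗  (d3,c4) ✗  (d3,c6) ✗  (d3,c7) ✗
Counterexamples (restrictor pairs failing the scope): 10.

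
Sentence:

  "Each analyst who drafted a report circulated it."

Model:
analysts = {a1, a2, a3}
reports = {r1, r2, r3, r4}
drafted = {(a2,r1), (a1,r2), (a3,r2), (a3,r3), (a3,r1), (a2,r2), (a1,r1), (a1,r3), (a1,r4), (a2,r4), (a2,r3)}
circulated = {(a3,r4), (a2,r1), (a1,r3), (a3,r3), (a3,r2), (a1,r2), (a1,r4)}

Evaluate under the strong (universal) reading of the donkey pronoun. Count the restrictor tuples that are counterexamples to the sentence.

"it" takes "a report" as antecedent — a donkey pronoun bound across the clause boundary.
Strong reading: for every (a,r) with drafted(a,r), circulated(a,r).
Restrictor pairs: (a1,r1) ✗  (a1,r2) ✓  (a1,r3) ✓  (a1,r4) ✓  (a2,r1) ✓  (a2,r2) ✗  (a2,r3) ✗  (a2,r4) ✗  (a3,r1) ✗  (a3,r2) ✓  (a3,r3) ✓
Counterexamples (restrictor pairs failing the scope): 5.

5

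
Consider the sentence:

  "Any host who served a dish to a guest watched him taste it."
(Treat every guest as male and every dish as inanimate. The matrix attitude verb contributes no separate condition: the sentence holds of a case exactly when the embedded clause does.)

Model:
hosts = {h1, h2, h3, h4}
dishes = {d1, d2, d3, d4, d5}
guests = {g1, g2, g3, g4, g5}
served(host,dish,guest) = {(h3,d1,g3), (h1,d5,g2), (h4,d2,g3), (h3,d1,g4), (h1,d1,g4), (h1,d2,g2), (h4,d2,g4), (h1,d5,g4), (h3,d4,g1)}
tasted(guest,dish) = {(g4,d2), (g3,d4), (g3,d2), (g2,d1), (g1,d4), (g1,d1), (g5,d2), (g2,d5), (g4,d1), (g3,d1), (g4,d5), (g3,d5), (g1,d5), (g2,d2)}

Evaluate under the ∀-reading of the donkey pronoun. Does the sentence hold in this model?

"him" takes "a guest" as antecedent and "it" takes "a dish"; both are donkey pronouns co-varying with the restrictor.
Strong reading: for every (h,d,g) with served(h,d,g), tasted(g,d).
Restrictor triples: (h1,d1,g4)→tasted(g4,d1) ✓  (h1,d2,g2)→tasted(g2,d2) ✓  (h1,d5,g2)→tasted(g2,d5) ✓  (h1,d5,g4)→tasted(g4,d5) ✓  (h3,d1,g3)→tasted(g3,d1) ✓  (h3,d1,g4)→tasted(g4,d1) ✓  (h3,d4,g1)→tasted(g1,d4) ✓  (h4,d2,g3)→tasted(g3,d2) ✓  (h4,d2,g4)→tasted(g4,d2) ✓
Every restrictor triple satisfies the scope.

True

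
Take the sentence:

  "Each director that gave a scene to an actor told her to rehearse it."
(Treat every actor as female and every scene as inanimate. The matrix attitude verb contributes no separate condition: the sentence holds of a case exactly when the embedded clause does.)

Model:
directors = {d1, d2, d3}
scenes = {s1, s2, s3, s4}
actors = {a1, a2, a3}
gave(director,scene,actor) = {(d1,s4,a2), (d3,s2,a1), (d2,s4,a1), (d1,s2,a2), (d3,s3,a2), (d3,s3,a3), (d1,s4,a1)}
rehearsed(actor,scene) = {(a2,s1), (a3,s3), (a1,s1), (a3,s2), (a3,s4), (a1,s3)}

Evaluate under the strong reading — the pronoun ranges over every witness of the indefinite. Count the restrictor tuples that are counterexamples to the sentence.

"her" takes "an actor" as antecedent and "it" takes "a scene"; both are donkey pronouns co-varying with the restrictor.
Strong reading: for every (d,s,a) with gave(d,s,a), rehearsed(a,s).
Restrictor triples: (d1,s2,a2)→rehearsed(a2,s2) ✗  (d1,s4,a1)→rehearsed(a1,s4) ✗  (d1,s4,a2)→rehearsed(a2,s4) ✗  (d2,s4,a1)→rehearsed(a1,s4) ✗  (d3,s2,a1)→rehearsed(a1,s2) ✗  (d3,s3,a2)→rehearsed(a2,s3) ✗  (d3,s3,a3)→rehearsed(a3,s3) ✓
Counterexamples (restrictor triples failing the scope): 6.

6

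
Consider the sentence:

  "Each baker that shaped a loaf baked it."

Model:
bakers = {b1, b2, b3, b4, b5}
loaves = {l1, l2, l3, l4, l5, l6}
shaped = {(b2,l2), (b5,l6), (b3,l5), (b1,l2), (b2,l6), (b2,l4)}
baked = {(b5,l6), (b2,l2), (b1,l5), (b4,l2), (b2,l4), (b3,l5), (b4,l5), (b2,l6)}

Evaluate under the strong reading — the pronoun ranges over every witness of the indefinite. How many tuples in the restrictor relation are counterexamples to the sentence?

"it" takes "a loaf" as antecedent — a donkey pronoun bound across the clause boundary.
Strong reading: for every (b,l) with shaped(b,l), baked(b,l).
Restrictor pairs: (b1,l2) ✗  (b2,l2) ✓  (b2,l4) ✓  (b2,l6) ✓  (b3,l5) ✓  (b5,l6) ✓
Counterexamples (restrictor pairs failing the scope): 1.

1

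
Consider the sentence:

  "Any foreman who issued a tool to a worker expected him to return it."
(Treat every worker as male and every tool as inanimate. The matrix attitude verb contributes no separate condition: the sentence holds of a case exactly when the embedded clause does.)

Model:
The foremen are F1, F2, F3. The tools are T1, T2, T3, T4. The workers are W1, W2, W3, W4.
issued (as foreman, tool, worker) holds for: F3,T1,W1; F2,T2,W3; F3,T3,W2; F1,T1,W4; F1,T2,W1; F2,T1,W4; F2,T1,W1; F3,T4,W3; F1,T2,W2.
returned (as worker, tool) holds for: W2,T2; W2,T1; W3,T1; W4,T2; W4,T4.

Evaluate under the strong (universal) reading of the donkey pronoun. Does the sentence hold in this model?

False

"him" takes "a worker" as antecedent and "it" takes "a tool"; both are donkey pronouns co-varying with the restrictor.
Strong reading: for every (f,t,w) with issued(f,t,w), returned(w,t).
Restrictor triples: (F1,T1,W4)→returned(W4,T1) ✗  (F1,T2,W1)→returned(W1,T2) ✗  (F1,T2,W2)→returned(W2,T2) ✓  (F2,T1,W1)→returned(W1,T1) ✗  (F2,T1,W4)→returned(W4,T1) ✗  (F2,T2,W3)→returned(W3,T2) ✗  (F3,T1,W1)→returned(W1,T1) ✗  (F3,T3,W2)→returned(W2,T3) ✗  (F3,T4,W3)→returned(W3,T4) ✗
Counterexample: (F1,T1,W4) — returned(W4,T1) does not hold.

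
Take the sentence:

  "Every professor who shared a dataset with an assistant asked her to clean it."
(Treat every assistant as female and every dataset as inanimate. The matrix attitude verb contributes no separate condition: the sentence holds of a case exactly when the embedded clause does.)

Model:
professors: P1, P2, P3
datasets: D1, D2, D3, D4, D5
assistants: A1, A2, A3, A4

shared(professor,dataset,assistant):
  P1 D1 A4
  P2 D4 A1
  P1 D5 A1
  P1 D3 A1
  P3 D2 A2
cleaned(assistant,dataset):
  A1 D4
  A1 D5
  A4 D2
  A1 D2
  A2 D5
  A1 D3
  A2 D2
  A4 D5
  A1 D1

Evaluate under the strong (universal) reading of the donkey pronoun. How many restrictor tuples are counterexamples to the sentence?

"her" takes "an assistant" as antecedent and "it" takes "a dataset"; both are donkey pronouns co-varying with the restrictor.
Strong reading: for every (p,d,a) with shared(p,d,a), cleaned(a,d).
Restrictor triples: (P1,D1,A4)→cleaned(A4,D1) ✗  (P1,D3,A1)→cleaned(A1,D3) ✓  (P1,D5,A1)→cleaned(A1,D5) ✓  (P2,D4,A1)→cleaned(A1,D4) ✓  (P3,D2,A2)→cleaned(A2,D2) ✓
Counterexamples (restrictor triples failing the scope): 1.

1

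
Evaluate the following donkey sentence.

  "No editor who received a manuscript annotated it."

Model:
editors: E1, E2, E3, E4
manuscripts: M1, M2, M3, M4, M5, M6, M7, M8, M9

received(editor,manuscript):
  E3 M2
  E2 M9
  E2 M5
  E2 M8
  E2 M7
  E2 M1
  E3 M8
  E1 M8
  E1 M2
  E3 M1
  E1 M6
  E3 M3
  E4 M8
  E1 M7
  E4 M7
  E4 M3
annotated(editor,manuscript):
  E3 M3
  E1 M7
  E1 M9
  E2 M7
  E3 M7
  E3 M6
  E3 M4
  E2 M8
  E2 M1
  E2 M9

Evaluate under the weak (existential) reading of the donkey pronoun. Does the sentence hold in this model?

False

"it" takes "a manuscript" as antecedent — a donkey pronoun bound across the clause boundary.
Truth condition: for no (e,m) with received(e,m) does annotated(e,m) hold.
Restrictor pairs — does the scope hold? (E1,M2):fails  (E1,M6):fails  (E1,M7):holds  (E1,M8):fails  (E2,M1):holds  (E2,M5):fails  (E2,M7):holds  (E2,M8):holds  (E2,M9):holds  (E3,M1):fails  (E3,M2):fails  (E3,M3):holds  (E3,M8):fails  (E4,M3):fails  (E4,M7):fails  (E4,M8):fails
Scope holds for 6 pair(s), so the sentence is false.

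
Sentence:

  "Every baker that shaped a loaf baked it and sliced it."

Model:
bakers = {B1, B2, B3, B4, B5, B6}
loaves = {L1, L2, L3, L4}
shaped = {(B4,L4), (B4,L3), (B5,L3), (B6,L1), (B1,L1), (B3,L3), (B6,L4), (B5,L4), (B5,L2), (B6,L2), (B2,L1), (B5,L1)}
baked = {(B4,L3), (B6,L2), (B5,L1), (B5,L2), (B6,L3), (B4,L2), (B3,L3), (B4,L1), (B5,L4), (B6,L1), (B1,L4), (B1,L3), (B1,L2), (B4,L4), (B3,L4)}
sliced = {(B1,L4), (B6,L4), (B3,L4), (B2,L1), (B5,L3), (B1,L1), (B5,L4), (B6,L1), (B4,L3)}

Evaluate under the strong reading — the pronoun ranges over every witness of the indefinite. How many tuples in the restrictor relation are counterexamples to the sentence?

9

"it" takes "a loaf" as antecedent — a donkey pronoun bound across the clause boundary.
Strong reading: for every (b,l) with shaped(b,l), baked(b,l) ∧ sliced(b,l).
Restrictor pairs: (B1,L1) ✗  (B2,L1) ✗  (B3,L3) ✗  (B4,L3) ✓  (B4,L4) ✗  (B5,L1) ✗  (B5,L2) ✗  (B5,L3) ✗  (B5,L4) ✓  (B6,L1) ✓  (B6,L2) ✗  (B6,L4) ✗
Counterexamples (restrictor pairs failing the scope): 9.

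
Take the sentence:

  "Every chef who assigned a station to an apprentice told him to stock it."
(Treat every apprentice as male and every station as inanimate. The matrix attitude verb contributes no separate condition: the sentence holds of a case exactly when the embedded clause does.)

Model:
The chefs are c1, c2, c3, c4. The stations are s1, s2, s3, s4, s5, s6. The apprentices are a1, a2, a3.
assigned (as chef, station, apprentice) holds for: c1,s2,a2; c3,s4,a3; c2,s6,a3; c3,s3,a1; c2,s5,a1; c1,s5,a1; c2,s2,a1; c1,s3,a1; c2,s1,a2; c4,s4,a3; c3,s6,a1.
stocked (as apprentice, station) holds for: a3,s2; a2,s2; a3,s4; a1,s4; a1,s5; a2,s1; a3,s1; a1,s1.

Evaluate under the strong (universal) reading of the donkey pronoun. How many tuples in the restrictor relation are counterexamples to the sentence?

"him" takes "an apprentice" as antecedent and "it" takes "a station"; both are donkey pronouns co-varying with the restrictor.
Strong reading: for every (c,s,a) with assigned(c,s,a), stocked(a,s).
Restrictor triples: (c1,s2,a2)→stocked(a2,s2) ✓  (c1,s3,a1)→stocked(a1,s3) ✗  (c1,s5,a1)→stocked(a1,s5) ✓  (c2,s1,a2)→stocked(a2,s1) ✓  (c2,s2,a1)→stocked(a1,s2) ✗  (c2,s5,a1)→stocked(a1,s5) ✓  (c2,s6,a3)→stocked(a3,s6) ✗  (c3,s3,a1)→stocked(a1,s3) ✗  (c3,s4,a3)→stocked(a3,s4) ✓  (c3,s6,a1)→stocked(a1,s6) ✗  (c4,s4,a3)→stocked(a3,s4) ✓
Counterexamples (restrictor triples failing the scope): 5.

5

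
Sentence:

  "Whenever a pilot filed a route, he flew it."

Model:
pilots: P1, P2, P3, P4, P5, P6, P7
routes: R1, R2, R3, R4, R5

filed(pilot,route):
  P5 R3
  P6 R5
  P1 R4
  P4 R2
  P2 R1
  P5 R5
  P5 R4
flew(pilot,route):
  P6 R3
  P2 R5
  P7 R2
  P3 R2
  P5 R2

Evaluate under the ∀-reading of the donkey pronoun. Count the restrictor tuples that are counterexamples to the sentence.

7

"it" takes "a route" as antecedent — a donkey pronoun bound across the clause boundary.
Strong reading: for every (p,r) with filed(p,r), flew(p,r).
Restrictor pairs: (P1,R4) ✗  (P2,R1) ✗  (P4,R2) ✗  (P5,R3) ✗  (P5,R4) ✗  (P5,R5) ✗  (P6,R5) ✗
Counterexamples (restrictor pairs failing the scope): 7.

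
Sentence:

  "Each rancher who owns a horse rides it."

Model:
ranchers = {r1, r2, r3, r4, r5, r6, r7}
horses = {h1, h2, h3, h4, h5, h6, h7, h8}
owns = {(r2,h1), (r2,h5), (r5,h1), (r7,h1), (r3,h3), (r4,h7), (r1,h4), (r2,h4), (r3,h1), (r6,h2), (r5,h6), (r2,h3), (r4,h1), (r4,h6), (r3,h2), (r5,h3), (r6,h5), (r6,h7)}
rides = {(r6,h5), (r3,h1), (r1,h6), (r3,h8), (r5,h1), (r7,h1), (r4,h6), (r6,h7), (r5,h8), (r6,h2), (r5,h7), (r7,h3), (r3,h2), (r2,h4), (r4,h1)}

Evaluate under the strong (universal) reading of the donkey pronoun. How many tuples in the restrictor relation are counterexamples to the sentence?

"it" takes "a horse" as antecedent — a donkey pronoun bound across the clause boundary.
Strong reading: for every (r,h) with owns(r,h), rides(r,h).
Restrictor pairs: (r1,h4) ✗  (r2,h1) ✗  (r2,h3) ✗  (r2,h4) ✓  (r2,h5) ✗  (r3,h1) ✓  (r3,h2) ✓  (r3,h3) ✗  (r4,h1) ✓  (r4,h6) ✓  (r4,h7) ✗  (r5,h1) ✓  (r5,h3) ✗  (r5,h6) ✗  (r6,h2) ✓  (r6,h5) ✓  (r6,h7) ✓  (r7,h1) ✓
Counterexamples (restrictor pairs failing the scope): 8.

8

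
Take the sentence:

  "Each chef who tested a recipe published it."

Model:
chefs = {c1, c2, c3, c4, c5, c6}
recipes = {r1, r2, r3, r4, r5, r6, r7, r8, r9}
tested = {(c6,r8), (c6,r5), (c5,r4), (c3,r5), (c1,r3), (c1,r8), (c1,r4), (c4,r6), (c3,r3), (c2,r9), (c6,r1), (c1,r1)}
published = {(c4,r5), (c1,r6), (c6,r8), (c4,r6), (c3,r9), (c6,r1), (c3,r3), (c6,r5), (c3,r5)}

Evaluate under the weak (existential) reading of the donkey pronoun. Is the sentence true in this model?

False

"it" takes "a recipe" as antecedent — a donkey pronoun bound across the clause boundary.
Weak reading: every chef c with some tested-recipe has at least one tested-recipe r such that published(c,r).
Per chef: c1:✗  c2:✗  c3:✓  c4:✓  c5:✗  c6:✓
c1 has no witness among its tested-recipes.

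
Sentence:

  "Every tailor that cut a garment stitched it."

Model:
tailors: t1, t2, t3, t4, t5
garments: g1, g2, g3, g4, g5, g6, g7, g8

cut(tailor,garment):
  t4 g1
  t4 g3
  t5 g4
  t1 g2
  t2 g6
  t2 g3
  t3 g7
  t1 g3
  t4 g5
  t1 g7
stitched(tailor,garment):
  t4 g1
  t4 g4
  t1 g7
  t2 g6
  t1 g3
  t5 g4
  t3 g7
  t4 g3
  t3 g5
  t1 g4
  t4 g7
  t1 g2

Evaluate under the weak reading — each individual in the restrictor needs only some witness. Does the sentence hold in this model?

True

"it" takes "a garment" as antecedent — a donkey pronoun bound across the clause boundary.
Weak reading: every tailor t with some cut-garment has at least one cut-garment g such that stitched(t,g).
Per tailor: t1:✓  t2:✓  t3:✓  t4:✓  t5:✓
Every tailor in the restrictor has a witness.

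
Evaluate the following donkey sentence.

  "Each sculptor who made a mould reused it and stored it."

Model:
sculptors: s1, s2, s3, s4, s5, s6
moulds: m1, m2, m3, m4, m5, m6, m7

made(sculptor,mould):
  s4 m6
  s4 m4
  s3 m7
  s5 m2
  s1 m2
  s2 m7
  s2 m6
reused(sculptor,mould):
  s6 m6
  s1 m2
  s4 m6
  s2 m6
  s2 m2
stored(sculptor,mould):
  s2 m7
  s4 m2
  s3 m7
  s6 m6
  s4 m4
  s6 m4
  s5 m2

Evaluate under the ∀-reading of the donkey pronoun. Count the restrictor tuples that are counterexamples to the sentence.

7

"it" takes "a mould" as antecedent — a donkey pronoun bound across the clause boundary.
Strong reading: for every (s,m) with made(s,m), reused(s,m) ∧ stored(s,m).
Restrictor pairs: (s1,m2) ✗  (s2,m6) ✗  (s2,m7) ✗  (s3,m7) ✗  (s4,m4) ✗  (s4,m6) ✗  (s5,m2) ✗
Counterexamples (restrictor pairs failing the scope): 7.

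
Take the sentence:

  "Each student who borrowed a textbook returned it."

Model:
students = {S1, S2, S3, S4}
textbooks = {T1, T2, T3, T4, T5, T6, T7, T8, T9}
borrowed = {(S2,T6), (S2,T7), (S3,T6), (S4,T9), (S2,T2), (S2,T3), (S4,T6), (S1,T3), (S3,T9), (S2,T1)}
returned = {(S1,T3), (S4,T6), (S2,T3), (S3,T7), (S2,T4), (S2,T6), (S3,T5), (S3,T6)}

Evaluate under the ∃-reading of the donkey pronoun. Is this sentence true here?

True

"it" takes "a textbook" as antecedent — a donkey pronoun bound across the clause boundary.
Weak reading: every student s with some borrowed-textbook has at least one borrowed-textbook t such that returned(s,t).
Per student: S1:✓  S2:✓  S3:✓  S4:✓
Every student in the restrictor has a witness.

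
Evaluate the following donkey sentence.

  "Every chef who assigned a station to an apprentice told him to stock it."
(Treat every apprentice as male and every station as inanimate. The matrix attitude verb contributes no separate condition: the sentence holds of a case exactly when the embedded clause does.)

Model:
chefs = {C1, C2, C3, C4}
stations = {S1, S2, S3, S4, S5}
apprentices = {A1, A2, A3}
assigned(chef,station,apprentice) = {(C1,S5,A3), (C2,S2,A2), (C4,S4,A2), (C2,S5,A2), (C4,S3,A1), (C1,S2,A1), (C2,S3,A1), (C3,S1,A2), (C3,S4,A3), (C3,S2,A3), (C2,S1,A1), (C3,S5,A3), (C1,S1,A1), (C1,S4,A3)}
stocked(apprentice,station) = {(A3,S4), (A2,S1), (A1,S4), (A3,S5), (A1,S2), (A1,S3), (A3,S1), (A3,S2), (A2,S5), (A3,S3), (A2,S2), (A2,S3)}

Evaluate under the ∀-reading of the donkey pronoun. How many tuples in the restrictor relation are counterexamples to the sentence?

"him" takes "an apprentice" as antecedent and "it" takes "a station"; both are donkey pronouns co-varying with the restrictor.
Strong reading: for every (c,s,a) with assigned(c,s,a), stocked(a,s).
Restrictor triples: (C1,S1,A1)→stocked(A1,S1) ✗  (C1,S2,A1)→stocked(A1,S2) ✓  (C1,S4,A3)→stocked(A3,S4) ✓  (C1,S5,A3)→stocked(A3,S5) ✓  (C2,S1,A1)→stocked(A1,S1) ✗  (C2,S2,A2)→stocked(A2,S2) ✓  (C2,S3,A1)→stocked(A1,S3) ✓  (C2,S5,A2)→stocked(A2,S5) ✓  (C3,S1,A2)→stocked(A2,S1) ✓  (C3,S2,A3)→stocked(A3,S2) ✓  (C3,S4,A3)→stocked(A3,S4) ✓  (C3,S5,A3)→stocked(A3,S5) ✓  (C4,S3,A1)→stocked(A1,S3) ✓  (C4,S4,A2)→stocked(A2,S4) ✗
Counterexamples (restrictor triples failing the scope): 3.

3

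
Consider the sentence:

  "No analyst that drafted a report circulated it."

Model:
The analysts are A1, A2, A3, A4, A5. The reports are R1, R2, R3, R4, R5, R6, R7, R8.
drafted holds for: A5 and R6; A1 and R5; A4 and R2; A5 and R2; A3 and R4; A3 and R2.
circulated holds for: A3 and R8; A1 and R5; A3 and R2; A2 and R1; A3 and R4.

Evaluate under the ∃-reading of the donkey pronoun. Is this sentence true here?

"it" takes "a report" as antecedent — a donkey pronoun bound across the clause boundary.
Truth condition: for no (a,r) with drafted(a,r) does circulated(a,r) hold.
Restrictor pairs — does the scope hold? (A1,R5):holds  (A3,R2):holds  (A3,R4):holds  (A4,R2):fails  (A5,R2):fails  (A5,R6):fails
Scope holds for 3 pair(s), so the sentence is false.

False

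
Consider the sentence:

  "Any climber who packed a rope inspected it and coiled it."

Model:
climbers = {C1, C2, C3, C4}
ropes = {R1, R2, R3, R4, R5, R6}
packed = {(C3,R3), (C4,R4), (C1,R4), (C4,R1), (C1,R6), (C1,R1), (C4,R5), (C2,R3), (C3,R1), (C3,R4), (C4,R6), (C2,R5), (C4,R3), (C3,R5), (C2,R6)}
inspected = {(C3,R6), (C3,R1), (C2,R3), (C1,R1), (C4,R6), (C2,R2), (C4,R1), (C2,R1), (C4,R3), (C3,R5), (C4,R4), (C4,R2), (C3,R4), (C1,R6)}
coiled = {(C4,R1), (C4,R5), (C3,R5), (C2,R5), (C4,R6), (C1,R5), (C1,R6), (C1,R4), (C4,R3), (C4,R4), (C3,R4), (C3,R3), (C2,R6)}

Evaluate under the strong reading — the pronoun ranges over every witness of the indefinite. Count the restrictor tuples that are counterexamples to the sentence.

8

"it" takes "a rope" as antecedent — a donkey pronoun bound across the clause boundary.
Strong reading: for every (c,r) with packed(c,r), inspected(c,r) ∧ coiled(c,r).
Restrictor pairs: (C1,R1) ✗  (C1,R4) ✗  (C1,R6) ✓  (C2,R3) ✗  (C2,R5) ✗  (C2,R6) ✗  (C3,R1) ✗  (C3,R3) ✗  (C3,R4) ✓  (C3,R5) ✓  (C4,R1) ✓  (C4,R3) ✓  (C4,R4) ✓  (C4,R5) ✗  (C4,R6) ✓
Counterexamples (restrictor pairs failing the scope): 8.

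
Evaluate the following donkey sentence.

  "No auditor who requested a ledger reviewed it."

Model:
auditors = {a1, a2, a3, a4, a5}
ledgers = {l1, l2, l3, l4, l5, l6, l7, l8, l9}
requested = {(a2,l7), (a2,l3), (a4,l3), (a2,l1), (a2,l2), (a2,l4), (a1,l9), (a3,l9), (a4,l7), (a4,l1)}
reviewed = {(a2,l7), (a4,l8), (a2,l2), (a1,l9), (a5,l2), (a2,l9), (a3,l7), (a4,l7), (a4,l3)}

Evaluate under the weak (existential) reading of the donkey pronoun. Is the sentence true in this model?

"it" takes "a ledger" as antecedent — a donkey pronoun bound across the clause boundary.
Truth condition: for no (a,l) with requested(a,l) does reviewed(a,l) hold.
Restrictor pairs — does the scope hold? (a1,l9):holds  (a2,l1):fails  (a2,l2):holds  (a2,l3):fails  (a2,l4):fails  (a2,l7):holds  (a3,l9):fails  (a4,l1):fails  (a4,l3):holds  (a4,l7):holds
Scope holds for 5 pair(s), so the sentence is false.

False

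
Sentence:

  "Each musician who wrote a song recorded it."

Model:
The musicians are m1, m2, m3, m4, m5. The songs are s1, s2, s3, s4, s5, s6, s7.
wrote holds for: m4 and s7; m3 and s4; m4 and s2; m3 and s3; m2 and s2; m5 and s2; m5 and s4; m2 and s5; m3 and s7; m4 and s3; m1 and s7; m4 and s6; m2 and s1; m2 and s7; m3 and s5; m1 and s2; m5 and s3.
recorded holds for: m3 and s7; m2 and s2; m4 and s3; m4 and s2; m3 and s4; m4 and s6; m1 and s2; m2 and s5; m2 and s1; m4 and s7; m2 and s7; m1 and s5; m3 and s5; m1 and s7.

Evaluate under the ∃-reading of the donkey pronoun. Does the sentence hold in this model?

False

"it" takes "a song" as antecedent — a donkey pronoun bound across the clause boundary.
Weak reading: every musician m with some wrote-song has at least one wrote-song s such that recorded(m,s).
Per musician: m1:✓  m2:✓  m3:✓  m4:✓  m5:✗
m5 has no witness among its wrote-songs.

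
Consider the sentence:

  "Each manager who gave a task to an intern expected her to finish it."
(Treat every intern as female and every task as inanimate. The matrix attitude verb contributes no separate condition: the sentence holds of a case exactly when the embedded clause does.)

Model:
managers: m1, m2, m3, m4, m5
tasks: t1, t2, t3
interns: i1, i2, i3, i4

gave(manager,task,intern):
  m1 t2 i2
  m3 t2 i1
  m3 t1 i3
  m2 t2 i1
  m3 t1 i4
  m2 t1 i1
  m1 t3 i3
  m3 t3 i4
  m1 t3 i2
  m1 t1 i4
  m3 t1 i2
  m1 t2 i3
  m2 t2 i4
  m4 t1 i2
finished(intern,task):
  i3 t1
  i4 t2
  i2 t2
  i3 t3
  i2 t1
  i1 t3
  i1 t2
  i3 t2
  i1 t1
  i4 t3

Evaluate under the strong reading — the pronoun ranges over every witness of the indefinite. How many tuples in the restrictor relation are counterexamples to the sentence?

3

"her" takes "an intern" as antecedent and "it" takes "a task"; both are donkey pronouns co-varying with the restrictor.
Strong reading: for every (m,t,i) with gave(m,t,i), finished(i,t).
Restrictor triples: (m1,t1,i4)→finished(i4,t1) ✗  (m1,t2,i2)→finished(i2,t2) ✓  (m1,t2,i3)→finished(i3,t2) ✓  (m1,t3,i2)→finished(i2,t3) ✗  (m1,t3,i3)→finished(i3,t3) ✓  (m2,t1,i1)→finished(i1,t1) ✓  (m2,t2,i1)→finished(i1,t2) ✓  (m2,t2,i4)→finished(i4,t2) ✓  (m3,t1,i2)→finished(i2,t1) ✓  (m3,t1,i3)→finished(i3,t1) ✓  (m3,t1,i4)→finished(i4,t1) ✗  (m3,t2,i1)→finished(i1,t2) ✓  (m3,t3,i4)→finished(i4,t3) ✓  (m4,t1,i2)→finished(i2,t1) ✓
Counterexamples (restrictor triples failing the scope): 3.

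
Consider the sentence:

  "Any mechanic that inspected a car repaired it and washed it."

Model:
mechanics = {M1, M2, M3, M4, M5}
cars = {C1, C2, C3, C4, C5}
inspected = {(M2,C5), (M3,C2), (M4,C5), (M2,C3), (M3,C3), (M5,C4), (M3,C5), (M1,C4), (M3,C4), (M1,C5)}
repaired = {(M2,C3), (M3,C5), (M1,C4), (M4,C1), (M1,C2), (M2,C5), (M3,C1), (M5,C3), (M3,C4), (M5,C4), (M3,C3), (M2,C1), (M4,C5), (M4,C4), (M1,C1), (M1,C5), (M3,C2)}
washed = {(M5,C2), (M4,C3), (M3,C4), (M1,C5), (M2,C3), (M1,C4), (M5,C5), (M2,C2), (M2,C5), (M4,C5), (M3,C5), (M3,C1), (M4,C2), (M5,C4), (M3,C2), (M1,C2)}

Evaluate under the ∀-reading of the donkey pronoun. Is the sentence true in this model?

"it" takes "a car" as antecedent — a donkey pronoun bound across the clause boundary.
Strong reading: for every (m,c) with inspected(m,c), repaired(m,c) ∧ washed(m,c).
Restrictor pairs: (M1,C4) ✓  (M1,C5) ✓  (M2,C3) ✓  (M2,C5) ✓  (M3,C2) ✓  (M3,C3) ✗  (M3,C4) ✓  (M3,C5) ✓  (M4,C5) ✓  (M5,C4) ✓
Counterexample: (M3,C3) is in inspected but fails the scope.

False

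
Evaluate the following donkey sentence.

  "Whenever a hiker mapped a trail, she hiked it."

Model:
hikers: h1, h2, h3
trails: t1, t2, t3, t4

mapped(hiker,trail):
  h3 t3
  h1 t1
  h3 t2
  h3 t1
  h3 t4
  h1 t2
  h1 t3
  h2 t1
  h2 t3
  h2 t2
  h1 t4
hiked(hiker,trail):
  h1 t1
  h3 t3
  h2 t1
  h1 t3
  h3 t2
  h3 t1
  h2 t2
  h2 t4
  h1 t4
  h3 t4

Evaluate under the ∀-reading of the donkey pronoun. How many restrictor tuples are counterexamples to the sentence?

2

"it" takes "a trail" as antecedent — a donkey pronoun bound across the clause boundary.
Strong reading: for every (h,t) with mapped(h,t), hiked(h,t).
Restrictor pairs: (h1,t1) ✓  (h1,t2) ✗  (h1,t3) ✓  (h1,t4) ✓  (h2,t1) ✓  (h2,t2) ✓  (h2,t3) ✗  (h3,t1) ✓  (h3,t2) ✓  (h3,t3) ✓  (h3,t4) ✓
Counterexamples (restrictor pairs failing the scope): 2.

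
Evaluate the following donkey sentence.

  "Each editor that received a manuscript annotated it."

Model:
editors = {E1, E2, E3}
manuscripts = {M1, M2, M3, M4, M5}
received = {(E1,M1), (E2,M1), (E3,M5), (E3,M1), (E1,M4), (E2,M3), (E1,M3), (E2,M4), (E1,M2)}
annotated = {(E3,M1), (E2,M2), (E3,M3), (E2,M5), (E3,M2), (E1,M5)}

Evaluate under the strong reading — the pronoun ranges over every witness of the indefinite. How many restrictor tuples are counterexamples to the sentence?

"it" takes "a manuscript" as antecedent — a donkey pronoun bound across the clause boundary.
Strong reading: for every (e,m) with received(e,m), annotated(e,m).
Restrictor pairs: (E1,M1) ✗  (E1,M2) ✗  (E1,M3) ✗  (E1,M4) ✗  (E2,M1) ✗  (E2,M3) ✗  (E2,M4) ✗  (E3,M1) ✓  (E3,M5) ✗
Counterexamples (restrictor pairs failing the scope): 8.

8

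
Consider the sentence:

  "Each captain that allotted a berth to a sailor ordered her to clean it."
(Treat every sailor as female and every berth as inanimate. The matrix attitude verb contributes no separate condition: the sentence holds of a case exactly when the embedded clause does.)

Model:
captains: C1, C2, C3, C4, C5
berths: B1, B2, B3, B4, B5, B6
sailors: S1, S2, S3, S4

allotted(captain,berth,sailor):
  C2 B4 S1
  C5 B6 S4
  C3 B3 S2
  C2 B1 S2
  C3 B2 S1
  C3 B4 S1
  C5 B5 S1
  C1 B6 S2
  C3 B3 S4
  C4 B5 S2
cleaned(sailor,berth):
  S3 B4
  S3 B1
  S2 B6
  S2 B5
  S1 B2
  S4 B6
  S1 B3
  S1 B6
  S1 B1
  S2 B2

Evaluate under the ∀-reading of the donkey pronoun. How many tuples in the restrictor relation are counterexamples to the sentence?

"her" takes "a sailor" as antecedent and "it" takes "a berth"; both are donkey pronouns co-varying with the restrictor.
Strong reading: for every (c,b,s) with allotted(c,b,s), cleaned(s,b).
Restrictor triples: (C1,B6,S2)→cleaned(S2,B6) ✓  (C2,B1,S2)→cleaned(S2,B1) ✗  (C2,B4,S1)→cleaned(S1,B4) ✗  (C3,B2,S1)→cleaned(S1,B2) ✓  (C3,B3,S2)→cleaned(S2,B3) ✗  (C3,B3,S4)→cleaned(S4,B3) ✗  (C3,B4,S1)→cleaned(S1,B4) ✗  (C4,B5,S2)→cleaned(S2,B5) ✓  (C5,B5,S1)→cleaned(S1,B5) ✗  (C5,B6,S4)→cleaned(S4,B6) ✓
Counterexamples (restrictor triples failing the scope): 6.

6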